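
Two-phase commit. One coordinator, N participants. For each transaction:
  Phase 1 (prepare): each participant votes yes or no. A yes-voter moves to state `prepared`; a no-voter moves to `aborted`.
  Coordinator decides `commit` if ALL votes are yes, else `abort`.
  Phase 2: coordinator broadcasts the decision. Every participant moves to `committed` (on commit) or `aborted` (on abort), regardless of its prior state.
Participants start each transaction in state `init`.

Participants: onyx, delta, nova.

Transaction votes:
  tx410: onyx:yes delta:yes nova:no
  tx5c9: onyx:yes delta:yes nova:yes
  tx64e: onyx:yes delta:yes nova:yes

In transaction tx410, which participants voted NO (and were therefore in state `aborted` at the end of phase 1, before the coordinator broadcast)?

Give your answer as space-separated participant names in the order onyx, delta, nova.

Answer: nova

Derivation:
Txn tx410 phase 1: onyx yes -> prepared; delta yes -> prepared; nova no -> aborted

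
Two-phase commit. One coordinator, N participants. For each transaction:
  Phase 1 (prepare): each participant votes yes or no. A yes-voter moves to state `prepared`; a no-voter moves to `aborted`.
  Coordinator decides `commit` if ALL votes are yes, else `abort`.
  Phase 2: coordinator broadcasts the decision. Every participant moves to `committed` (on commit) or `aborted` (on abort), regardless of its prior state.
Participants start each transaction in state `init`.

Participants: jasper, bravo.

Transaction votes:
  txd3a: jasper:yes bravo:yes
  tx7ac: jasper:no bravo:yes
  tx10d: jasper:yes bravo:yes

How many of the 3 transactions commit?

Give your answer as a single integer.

Answer: 2

Derivation:
txd3a: all yes -> commit (commits=1)
tx7ac: no from jasper -> abort (commits=1)
tx10d: all yes -> commit (commits=2)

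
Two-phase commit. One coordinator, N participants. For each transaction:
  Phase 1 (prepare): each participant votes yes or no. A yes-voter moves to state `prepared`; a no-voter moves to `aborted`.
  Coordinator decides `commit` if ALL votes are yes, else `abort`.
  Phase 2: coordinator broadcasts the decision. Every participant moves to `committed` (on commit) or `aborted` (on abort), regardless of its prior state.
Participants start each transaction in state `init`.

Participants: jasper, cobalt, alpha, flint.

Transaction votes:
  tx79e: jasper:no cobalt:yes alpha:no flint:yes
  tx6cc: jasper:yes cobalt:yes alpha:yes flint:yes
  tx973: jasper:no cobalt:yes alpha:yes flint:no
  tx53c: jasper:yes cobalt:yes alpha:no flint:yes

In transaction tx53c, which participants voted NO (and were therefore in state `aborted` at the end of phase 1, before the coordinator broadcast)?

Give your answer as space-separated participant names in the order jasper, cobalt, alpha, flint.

Answer: alpha

Derivation:
Txn tx53c phase 1: jasper yes -> prepared; cobalt yes -> prepared; alpha no -> aborted; flint yes -> prepared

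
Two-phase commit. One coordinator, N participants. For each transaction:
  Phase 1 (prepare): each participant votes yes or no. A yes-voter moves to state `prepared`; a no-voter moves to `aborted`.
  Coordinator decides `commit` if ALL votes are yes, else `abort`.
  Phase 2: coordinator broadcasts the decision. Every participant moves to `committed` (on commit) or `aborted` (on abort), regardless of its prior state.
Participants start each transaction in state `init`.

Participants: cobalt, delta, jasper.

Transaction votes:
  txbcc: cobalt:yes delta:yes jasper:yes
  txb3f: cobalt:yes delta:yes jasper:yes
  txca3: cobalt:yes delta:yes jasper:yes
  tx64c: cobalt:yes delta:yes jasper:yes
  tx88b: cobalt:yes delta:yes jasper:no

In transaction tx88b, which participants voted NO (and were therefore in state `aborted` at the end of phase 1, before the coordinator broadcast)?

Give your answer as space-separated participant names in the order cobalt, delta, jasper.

Answer: jasper

Derivation:
Txn tx88b phase 1: cobalt yes -> prepared; delta yes -> prepared; jasper no -> aborted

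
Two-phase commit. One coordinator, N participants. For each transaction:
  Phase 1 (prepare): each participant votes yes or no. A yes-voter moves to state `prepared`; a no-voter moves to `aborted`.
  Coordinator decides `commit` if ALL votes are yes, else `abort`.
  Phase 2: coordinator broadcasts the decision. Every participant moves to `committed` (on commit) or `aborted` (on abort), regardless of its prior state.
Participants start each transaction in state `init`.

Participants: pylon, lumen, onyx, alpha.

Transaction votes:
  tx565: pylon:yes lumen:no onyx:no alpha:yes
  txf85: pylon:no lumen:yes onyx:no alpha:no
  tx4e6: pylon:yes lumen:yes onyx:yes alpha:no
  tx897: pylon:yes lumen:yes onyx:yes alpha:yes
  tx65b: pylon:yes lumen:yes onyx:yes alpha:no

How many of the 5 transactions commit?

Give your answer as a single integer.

tx565: no from lumen, onyx -> abort (commits=0)
txf85: no from pylon, onyx, alpha -> abort (commits=0)
tx4e6: no from alpha -> abort (commits=0)
tx897: all yes -> commit (commits=1)
tx65b: no from alpha -> abort (commits=1)

Answer: 1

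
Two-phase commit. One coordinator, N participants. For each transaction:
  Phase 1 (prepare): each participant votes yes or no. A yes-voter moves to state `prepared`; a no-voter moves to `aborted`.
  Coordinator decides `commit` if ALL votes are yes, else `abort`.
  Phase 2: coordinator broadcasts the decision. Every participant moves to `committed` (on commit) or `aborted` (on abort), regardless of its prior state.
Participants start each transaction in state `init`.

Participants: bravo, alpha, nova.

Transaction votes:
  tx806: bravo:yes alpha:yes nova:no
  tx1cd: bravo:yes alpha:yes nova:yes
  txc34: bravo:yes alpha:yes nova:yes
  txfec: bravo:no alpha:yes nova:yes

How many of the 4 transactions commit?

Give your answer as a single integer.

tx806: no from nova -> abort (commits=0)
tx1cd: all yes -> commit (commits=1)
txc34: all yes -> commit (commits=2)
txfec: no from bravo -> abort (commits=2)

Answer: 2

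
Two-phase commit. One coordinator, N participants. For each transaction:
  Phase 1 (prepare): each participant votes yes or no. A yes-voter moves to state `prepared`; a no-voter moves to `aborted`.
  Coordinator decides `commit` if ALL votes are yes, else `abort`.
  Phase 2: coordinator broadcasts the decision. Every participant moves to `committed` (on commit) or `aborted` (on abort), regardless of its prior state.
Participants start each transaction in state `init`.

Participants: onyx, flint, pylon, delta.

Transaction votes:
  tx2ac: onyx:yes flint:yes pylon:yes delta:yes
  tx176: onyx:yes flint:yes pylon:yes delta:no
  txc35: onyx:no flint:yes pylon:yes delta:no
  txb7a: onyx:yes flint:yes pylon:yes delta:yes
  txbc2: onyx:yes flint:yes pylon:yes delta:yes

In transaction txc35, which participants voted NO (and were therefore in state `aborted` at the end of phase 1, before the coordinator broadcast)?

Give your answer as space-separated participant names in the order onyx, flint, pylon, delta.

Answer: onyx delta

Derivation:
Txn txc35 phase 1: onyx no -> aborted; flint yes -> prepared; pylon yes -> prepared; delta no -> aborted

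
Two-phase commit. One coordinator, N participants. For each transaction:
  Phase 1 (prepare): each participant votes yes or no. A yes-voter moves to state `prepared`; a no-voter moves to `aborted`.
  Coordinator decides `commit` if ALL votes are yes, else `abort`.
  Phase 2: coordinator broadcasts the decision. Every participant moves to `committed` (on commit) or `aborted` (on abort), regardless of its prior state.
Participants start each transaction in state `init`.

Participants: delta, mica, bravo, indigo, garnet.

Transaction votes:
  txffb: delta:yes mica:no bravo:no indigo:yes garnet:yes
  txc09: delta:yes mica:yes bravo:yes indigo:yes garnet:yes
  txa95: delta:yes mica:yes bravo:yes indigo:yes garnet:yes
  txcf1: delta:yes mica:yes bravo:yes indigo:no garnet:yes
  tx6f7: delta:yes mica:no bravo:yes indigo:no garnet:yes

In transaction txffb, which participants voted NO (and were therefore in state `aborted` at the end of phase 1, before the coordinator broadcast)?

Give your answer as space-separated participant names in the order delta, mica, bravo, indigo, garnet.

Txn txffb phase 1: delta yes -> prepared; mica no -> aborted; bravo no -> aborted; indigo yes -> prepared; garnet yes -> prepared

Answer: mica bravo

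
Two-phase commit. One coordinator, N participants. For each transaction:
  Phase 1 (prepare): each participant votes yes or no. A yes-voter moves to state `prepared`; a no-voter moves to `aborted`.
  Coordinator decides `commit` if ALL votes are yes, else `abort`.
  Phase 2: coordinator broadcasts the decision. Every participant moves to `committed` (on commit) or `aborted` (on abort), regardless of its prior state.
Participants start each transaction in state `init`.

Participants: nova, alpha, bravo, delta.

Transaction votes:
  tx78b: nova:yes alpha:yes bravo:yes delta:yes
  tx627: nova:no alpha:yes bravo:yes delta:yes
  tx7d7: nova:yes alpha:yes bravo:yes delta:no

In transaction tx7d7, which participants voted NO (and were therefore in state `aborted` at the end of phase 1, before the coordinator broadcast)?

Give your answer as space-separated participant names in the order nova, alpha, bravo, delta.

Txn tx7d7 phase 1: nova yes -> prepared; alpha yes -> prepared; bravo yes -> prepared; delta no -> aborted

Answer: delta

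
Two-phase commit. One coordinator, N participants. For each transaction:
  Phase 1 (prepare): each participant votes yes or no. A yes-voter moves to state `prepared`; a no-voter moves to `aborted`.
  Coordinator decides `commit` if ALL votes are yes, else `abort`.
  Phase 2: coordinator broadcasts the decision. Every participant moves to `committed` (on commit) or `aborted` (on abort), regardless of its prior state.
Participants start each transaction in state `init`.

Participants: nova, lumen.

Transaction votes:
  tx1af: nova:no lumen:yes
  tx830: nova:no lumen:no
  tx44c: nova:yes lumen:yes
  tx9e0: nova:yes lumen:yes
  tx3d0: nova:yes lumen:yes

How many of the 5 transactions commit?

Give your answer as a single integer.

Answer: 3

Derivation:
tx1af: no from nova -> abort (commits=0)
tx830: no from nova, lumen -> abort (commits=0)
tx44c: all yes -> commit (commits=1)
tx9e0: all yes -> commit (commits=2)
tx3d0: all yes -> commit (commits=3)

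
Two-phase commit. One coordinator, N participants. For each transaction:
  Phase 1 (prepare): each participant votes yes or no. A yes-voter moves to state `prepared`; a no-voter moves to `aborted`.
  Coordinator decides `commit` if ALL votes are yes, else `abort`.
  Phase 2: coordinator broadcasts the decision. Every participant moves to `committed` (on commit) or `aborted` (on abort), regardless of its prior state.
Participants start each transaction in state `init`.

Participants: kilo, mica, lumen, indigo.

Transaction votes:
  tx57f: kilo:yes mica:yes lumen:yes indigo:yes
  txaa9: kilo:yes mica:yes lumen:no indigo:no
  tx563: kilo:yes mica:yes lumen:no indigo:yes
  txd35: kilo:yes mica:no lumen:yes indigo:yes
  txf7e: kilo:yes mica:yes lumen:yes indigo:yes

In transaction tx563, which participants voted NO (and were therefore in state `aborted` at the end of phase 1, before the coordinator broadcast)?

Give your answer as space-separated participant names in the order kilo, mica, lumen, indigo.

Answer: lumen

Derivation:
Txn tx563 phase 1: kilo yes -> prepared; mica yes -> prepared; lumen no -> aborted; indigo yes -> prepared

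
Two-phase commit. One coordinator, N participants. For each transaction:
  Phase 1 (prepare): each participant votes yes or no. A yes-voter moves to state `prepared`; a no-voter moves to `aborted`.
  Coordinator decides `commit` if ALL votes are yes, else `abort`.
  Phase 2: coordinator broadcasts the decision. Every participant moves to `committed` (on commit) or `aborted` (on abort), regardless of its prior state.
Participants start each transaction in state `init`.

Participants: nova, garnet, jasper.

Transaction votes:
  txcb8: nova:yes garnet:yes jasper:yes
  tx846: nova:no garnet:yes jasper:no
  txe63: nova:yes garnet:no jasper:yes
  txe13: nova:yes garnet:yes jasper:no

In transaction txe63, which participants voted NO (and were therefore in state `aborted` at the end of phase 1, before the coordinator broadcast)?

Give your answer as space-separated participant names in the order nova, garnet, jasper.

Txn txe63 phase 1: nova yes -> prepared; garnet no -> aborted; jasper yes -> prepared

Answer: garnet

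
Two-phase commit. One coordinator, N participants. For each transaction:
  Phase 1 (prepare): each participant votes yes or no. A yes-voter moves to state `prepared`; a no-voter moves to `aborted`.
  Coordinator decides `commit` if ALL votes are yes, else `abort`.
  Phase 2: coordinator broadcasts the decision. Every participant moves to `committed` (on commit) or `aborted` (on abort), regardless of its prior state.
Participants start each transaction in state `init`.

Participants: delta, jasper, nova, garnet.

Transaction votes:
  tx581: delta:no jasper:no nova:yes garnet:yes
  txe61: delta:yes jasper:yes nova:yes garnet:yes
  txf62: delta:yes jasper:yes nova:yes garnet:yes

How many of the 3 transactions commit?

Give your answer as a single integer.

Answer: 2

Derivation:
tx581: no from delta, jasper -> abort (commits=0)
txe61: all yes -> commit (commits=1)
txf62: all yes -> commit (commits=2)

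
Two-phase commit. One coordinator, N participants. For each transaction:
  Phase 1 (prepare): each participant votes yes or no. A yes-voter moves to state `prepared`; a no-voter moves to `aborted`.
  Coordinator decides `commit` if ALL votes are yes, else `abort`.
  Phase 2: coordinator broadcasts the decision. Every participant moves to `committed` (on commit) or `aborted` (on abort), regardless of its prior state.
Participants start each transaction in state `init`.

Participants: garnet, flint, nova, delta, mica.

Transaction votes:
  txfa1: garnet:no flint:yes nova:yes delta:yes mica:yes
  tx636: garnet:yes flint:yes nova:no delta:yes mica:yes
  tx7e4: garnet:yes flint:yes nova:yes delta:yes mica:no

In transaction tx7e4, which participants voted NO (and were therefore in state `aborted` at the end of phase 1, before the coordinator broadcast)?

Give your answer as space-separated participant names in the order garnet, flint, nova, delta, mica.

Txn tx7e4 phase 1: garnet yes -> prepared; flint yes -> prepared; nova yes -> prepared; delta yes -> prepared; mica no -> aborted

Answer: mica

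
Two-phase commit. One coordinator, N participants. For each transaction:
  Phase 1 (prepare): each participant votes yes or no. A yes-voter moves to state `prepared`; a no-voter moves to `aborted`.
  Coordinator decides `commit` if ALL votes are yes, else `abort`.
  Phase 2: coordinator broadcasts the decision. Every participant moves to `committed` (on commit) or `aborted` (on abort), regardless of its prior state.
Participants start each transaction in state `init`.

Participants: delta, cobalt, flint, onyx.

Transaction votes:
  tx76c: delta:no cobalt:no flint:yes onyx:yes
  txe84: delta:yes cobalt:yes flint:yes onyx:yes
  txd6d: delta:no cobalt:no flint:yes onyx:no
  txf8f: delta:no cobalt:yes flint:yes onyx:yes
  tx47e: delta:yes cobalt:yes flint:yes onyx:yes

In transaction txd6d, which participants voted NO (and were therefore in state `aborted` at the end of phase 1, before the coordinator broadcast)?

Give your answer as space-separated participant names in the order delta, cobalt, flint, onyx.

Answer: delta cobalt onyx

Derivation:
Txn txd6d phase 1: delta no -> aborted; cobalt no -> aborted; flint yes -> prepared; onyx no -> aborted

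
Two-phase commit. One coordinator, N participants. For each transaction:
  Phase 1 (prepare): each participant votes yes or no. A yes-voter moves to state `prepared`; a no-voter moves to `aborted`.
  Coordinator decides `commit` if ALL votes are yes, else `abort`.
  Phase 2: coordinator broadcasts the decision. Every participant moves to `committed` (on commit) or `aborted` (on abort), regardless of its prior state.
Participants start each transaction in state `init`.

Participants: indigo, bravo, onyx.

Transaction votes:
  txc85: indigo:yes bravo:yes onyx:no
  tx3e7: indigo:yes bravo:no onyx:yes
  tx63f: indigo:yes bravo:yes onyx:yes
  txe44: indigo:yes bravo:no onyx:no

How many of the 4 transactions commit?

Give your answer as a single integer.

txc85: no from onyx -> abort (commits=0)
tx3e7: no from bravo -> abort (commits=0)
tx63f: all yes -> commit (commits=1)
txe44: no from bravo, onyx -> abort (commits=1)

Answer: 1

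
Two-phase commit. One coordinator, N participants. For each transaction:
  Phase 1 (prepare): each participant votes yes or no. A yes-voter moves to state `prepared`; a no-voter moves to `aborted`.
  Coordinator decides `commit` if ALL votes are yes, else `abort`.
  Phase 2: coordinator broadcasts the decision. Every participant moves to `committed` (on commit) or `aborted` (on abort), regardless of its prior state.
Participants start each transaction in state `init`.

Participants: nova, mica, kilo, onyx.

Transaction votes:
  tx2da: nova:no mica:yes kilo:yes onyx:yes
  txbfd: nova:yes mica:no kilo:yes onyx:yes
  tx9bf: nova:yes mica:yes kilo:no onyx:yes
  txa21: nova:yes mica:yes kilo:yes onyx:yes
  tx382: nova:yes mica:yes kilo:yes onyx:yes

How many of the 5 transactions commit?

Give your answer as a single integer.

Answer: 2

Derivation:
tx2da: no from nova -> abort (commits=0)
txbfd: no from mica -> abort (commits=0)
tx9bf: no from kilo -> abort (commits=0)
txa21: all yes -> commit (commits=1)
tx382: all yes -> commit (commits=2)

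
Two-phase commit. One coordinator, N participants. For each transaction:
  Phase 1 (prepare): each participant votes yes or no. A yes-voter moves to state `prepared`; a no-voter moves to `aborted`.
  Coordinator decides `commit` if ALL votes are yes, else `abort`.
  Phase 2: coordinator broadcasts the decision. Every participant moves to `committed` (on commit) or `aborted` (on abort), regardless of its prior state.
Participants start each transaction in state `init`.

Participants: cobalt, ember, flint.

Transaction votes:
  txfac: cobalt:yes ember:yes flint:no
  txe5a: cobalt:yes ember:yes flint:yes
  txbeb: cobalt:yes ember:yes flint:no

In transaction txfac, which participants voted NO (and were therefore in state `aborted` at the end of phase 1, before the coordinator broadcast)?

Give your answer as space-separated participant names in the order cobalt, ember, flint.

Txn txfac phase 1: cobalt yes -> prepared; ember yes -> prepared; flint no -> aborted

Answer: flint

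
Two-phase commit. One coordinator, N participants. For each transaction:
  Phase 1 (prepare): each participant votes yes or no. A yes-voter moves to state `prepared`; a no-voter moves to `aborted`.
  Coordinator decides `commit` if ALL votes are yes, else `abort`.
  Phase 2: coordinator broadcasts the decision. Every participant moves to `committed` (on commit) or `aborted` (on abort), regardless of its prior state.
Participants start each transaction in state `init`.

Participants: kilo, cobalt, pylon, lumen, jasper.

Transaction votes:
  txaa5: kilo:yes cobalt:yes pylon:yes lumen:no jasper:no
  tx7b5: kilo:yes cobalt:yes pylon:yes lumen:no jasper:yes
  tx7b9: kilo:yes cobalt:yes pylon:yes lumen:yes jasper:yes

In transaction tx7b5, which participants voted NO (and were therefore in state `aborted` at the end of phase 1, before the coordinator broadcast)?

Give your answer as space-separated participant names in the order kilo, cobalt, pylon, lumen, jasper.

Answer: lumen

Derivation:
Txn tx7b5 phase 1: kilo yes -> prepared; cobalt yes -> prepared; pylon yes -> prepared; lumen no -> aborted; jasper yes -> prepared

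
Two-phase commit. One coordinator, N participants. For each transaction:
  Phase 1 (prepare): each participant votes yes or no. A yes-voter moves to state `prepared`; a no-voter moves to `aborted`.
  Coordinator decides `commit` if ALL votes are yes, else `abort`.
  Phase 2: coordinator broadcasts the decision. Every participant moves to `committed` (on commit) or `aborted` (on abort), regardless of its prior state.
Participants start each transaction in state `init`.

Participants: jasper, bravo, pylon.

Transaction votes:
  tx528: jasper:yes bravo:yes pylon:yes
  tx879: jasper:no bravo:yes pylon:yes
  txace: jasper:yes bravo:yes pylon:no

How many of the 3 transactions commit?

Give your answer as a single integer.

tx528: all yes -> commit (commits=1)
tx879: no from jasper -> abort (commits=1)
txace: no from pylon -> abort (commits=1)

Answer: 1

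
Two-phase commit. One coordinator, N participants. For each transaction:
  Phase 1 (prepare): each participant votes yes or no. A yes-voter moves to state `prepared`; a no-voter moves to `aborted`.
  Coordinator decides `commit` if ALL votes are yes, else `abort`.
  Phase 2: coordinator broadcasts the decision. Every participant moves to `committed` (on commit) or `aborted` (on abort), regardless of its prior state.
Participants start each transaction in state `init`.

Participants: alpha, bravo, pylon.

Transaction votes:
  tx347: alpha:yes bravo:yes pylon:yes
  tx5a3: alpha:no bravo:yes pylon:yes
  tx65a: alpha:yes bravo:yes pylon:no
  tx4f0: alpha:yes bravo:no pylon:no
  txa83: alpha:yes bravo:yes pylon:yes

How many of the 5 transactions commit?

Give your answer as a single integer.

tx347: all yes -> commit (commits=1)
tx5a3: no from alpha -> abort (commits=1)
tx65a: no from pylon -> abort (commits=1)
tx4f0: no from bravo, pylon -> abort (commits=1)
txa83: all yes -> commit (commits=2)

Answer: 2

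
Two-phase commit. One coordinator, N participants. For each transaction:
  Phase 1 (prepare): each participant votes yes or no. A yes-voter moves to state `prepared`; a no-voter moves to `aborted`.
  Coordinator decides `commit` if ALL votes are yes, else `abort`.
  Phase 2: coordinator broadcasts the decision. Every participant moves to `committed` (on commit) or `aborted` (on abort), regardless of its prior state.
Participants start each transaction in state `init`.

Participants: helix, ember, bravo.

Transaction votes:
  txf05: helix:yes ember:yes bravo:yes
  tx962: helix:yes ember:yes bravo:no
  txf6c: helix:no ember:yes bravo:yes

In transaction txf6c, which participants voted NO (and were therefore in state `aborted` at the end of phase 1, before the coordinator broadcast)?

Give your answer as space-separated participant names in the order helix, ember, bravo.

Txn txf6c phase 1: helix no -> aborted; ember yes -> prepared; bravo yes -> prepared

Answer: helix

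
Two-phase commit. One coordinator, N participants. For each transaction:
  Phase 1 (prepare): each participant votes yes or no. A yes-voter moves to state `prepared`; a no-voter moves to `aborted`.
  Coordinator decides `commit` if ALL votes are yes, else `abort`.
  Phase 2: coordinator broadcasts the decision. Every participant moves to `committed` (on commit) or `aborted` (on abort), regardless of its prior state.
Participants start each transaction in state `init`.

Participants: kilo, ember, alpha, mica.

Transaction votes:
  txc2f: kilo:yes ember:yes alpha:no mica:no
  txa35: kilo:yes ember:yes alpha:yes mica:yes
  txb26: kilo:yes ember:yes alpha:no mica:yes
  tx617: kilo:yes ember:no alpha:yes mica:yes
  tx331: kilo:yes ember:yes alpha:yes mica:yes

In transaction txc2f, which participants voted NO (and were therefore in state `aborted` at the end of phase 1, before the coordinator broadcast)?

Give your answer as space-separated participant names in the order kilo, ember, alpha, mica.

Txn txc2f phase 1: kilo yes -> prepared; ember yes -> prepared; alpha no -> aborted; mica no -> aborted

Answer: alpha mica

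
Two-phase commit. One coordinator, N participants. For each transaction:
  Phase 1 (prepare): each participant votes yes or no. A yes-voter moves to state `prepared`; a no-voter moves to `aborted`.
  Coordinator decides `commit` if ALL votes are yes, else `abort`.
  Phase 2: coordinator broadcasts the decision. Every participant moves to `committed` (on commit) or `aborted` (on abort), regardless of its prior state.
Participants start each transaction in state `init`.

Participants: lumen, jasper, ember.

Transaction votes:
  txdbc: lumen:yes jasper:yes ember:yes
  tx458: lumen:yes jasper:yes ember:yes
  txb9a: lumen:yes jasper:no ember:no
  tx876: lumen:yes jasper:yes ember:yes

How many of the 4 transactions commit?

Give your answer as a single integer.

txdbc: all yes -> commit (commits=1)
tx458: all yes -> commit (commits=2)
txb9a: no from jasper, ember -> abort (commits=2)
tx876: all yes -> commit (commits=3)

Answer: 3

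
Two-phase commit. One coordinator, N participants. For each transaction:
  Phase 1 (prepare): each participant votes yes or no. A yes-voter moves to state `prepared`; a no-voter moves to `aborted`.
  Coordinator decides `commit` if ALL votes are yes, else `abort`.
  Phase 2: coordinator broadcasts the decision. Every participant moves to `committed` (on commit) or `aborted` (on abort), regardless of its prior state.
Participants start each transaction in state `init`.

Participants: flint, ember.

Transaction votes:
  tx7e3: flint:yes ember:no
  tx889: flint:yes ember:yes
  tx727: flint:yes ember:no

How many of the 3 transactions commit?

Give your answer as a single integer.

Answer: 1

Derivation:
tx7e3: no from ember -> abort (commits=0)
tx889: all yes -> commit (commits=1)
tx727: no from ember -> abort (commits=1)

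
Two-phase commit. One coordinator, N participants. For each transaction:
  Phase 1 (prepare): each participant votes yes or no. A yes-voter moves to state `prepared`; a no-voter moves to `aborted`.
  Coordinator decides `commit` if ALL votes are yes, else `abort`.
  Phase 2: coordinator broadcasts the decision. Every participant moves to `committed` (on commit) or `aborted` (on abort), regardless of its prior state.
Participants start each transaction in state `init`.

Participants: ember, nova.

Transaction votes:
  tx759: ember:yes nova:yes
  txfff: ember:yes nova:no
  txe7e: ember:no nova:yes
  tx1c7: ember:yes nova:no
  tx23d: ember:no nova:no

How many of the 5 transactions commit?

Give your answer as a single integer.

Answer: 1

Derivation:
tx759: all yes -> commit (commits=1)
txfff: no from nova -> abort (commits=1)
txe7e: no from ember -> abort (commits=1)
tx1c7: no from nova -> abort (commits=1)
tx23d: no from ember, nova -> abort (commits=1)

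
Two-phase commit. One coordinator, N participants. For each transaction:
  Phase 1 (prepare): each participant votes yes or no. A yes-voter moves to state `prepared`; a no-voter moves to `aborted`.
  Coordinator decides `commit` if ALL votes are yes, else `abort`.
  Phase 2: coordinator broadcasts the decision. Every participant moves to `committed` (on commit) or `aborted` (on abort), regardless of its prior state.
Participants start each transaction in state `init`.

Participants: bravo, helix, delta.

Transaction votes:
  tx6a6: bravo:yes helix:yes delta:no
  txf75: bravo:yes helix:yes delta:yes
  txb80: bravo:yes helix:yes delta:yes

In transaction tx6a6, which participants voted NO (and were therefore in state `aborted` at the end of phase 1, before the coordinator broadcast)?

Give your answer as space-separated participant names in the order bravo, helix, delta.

Txn tx6a6 phase 1: bravo yes -> prepared; helix yes -> prepared; delta no -> aborted

Answer: delta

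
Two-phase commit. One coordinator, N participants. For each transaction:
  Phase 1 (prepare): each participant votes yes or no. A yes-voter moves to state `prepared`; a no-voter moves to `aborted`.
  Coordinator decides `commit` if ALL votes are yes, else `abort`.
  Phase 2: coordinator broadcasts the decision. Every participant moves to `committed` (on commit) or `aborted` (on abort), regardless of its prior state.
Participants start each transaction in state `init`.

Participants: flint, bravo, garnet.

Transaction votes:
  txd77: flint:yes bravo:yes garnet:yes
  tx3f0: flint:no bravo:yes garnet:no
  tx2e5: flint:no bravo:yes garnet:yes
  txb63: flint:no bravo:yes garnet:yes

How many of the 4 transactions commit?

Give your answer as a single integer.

Answer: 1

Derivation:
txd77: all yes -> commit (commits=1)
tx3f0: no from flint, garnet -> abort (commits=1)
tx2e5: no from flint -> abort (commits=1)
txb63: no from flint -> abort (commits=1)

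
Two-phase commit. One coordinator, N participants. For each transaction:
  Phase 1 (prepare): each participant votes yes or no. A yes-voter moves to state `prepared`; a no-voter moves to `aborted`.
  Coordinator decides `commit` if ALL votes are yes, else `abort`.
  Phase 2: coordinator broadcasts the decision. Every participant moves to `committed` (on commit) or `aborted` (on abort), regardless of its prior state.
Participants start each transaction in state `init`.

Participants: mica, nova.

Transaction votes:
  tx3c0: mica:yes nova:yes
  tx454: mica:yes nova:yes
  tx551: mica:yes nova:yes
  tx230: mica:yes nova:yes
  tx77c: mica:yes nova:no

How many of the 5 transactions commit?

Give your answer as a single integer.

Answer: 4

Derivation:
tx3c0: all yes -> commit (commits=1)
tx454: all yes -> commit (commits=2)
tx551: all yes -> commit (commits=3)
tx230: all yes -> commit (commits=4)
tx77c: no from nova -> abort (commits=4)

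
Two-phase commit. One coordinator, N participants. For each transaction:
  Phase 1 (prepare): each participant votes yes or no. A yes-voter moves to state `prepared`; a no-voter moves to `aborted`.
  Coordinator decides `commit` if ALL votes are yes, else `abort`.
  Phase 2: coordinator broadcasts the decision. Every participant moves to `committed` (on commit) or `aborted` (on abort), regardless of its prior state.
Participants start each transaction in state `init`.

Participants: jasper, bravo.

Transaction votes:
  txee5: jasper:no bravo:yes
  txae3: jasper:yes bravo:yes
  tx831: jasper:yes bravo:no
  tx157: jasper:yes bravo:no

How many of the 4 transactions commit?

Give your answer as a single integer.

txee5: no from jasper -> abort (commits=0)
txae3: all yes -> commit (commits=1)
tx831: no from bravo -> abort (commits=1)
tx157: no from bravo -> abort (commits=1)

Answer: 1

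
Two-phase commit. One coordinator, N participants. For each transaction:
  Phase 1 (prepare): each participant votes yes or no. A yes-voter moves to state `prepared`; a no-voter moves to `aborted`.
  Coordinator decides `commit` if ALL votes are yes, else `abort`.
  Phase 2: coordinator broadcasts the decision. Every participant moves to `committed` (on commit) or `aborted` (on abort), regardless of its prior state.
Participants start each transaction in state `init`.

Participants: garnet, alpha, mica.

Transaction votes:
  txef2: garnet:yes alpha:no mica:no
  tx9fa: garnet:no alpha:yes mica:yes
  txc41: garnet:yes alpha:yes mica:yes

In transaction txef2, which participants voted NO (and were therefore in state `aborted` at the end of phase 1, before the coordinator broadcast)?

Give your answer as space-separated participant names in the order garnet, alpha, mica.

Answer: alpha mica

Derivation:
Txn txef2 phase 1: garnet yes -> prepared; alpha no -> aborted; mica no -> aborted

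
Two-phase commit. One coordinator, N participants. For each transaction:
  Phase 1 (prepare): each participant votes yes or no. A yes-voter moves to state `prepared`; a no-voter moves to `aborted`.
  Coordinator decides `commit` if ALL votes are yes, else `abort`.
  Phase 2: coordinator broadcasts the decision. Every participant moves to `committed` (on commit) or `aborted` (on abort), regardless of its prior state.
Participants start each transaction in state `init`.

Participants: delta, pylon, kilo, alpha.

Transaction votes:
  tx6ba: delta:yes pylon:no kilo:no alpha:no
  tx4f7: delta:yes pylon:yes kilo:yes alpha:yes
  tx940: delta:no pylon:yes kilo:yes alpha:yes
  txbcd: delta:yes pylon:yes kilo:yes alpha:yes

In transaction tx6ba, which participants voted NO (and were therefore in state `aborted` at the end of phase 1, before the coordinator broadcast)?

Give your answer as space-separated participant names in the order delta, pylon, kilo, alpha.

Txn tx6ba phase 1: delta yes -> prepared; pylon no -> aborted; kilo no -> aborted; alpha no -> aborted

Answer: pylon kilo alpha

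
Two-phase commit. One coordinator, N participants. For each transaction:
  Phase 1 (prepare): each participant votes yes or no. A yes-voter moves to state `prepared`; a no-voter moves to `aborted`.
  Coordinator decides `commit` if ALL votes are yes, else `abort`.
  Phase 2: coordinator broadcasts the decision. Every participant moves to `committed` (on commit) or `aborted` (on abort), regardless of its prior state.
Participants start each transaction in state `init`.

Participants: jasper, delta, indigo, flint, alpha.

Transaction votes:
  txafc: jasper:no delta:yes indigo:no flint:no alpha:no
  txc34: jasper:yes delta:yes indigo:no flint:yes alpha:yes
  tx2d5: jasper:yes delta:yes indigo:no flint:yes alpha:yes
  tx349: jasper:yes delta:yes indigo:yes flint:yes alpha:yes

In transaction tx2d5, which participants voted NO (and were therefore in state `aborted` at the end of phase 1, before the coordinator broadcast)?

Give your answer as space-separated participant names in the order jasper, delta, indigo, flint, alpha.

Txn tx2d5 phase 1: jasper yes -> prepared; delta yes -> prepared; indigo no -> aborted; flint yes -> prepared; alpha yes -> prepared

Answer: indigo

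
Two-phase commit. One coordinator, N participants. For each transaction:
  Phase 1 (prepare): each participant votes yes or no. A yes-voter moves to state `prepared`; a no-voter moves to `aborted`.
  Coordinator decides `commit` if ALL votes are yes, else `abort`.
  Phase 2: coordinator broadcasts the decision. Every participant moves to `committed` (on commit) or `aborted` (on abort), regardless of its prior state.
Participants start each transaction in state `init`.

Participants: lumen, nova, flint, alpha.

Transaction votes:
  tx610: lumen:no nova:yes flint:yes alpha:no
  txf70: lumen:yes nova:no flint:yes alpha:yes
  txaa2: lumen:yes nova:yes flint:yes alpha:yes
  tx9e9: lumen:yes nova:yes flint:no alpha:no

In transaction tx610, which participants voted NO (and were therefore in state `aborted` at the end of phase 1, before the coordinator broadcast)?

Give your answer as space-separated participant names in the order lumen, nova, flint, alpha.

Answer: lumen alpha

Derivation:
Txn tx610 phase 1: lumen no -> aborted; nova yes -> prepared; flint yes -> prepared; alpha no -> aborted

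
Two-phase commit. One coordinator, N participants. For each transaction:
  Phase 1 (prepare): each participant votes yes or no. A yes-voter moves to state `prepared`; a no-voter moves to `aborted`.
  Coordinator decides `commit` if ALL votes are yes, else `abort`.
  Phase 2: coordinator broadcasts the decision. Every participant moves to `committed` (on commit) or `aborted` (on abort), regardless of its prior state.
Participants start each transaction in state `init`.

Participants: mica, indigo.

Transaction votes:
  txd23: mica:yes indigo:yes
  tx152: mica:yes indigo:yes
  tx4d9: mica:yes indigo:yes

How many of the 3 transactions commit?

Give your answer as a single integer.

txd23: all yes -> commit (commits=1)
tx152: all yes -> commit (commits=2)
tx4d9: all yes -> commit (commits=3)

Answer: 3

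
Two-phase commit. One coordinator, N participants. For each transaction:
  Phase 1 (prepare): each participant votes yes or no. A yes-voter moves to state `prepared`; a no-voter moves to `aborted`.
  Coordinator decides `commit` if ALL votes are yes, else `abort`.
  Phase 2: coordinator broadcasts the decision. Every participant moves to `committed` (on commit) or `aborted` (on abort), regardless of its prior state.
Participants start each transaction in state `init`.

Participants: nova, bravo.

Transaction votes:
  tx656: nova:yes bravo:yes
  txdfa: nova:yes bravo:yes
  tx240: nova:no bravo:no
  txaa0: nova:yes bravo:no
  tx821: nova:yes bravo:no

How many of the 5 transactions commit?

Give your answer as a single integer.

tx656: all yes -> commit (commits=1)
txdfa: all yes -> commit (commits=2)
tx240: no from nova, bravo -> abort (commits=2)
txaa0: no from bravo -> abort (commits=2)
tx821: no from bravo -> abort (commits=2)

Answer: 2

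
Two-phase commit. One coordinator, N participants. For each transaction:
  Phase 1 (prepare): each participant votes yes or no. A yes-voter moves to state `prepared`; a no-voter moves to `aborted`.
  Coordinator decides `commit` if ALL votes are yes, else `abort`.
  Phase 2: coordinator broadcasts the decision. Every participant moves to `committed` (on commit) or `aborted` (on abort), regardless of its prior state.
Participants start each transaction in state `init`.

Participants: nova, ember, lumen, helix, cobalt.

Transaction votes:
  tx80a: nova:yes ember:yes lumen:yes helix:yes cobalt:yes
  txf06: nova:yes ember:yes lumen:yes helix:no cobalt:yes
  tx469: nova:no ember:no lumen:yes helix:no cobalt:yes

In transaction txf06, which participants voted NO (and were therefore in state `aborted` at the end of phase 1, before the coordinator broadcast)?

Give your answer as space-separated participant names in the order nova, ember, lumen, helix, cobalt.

Answer: helix

Derivation:
Txn txf06 phase 1: nova yes -> prepared; ember yes -> prepared; lumen yes -> prepared; helix no -> aborted; cobalt yes -> prepared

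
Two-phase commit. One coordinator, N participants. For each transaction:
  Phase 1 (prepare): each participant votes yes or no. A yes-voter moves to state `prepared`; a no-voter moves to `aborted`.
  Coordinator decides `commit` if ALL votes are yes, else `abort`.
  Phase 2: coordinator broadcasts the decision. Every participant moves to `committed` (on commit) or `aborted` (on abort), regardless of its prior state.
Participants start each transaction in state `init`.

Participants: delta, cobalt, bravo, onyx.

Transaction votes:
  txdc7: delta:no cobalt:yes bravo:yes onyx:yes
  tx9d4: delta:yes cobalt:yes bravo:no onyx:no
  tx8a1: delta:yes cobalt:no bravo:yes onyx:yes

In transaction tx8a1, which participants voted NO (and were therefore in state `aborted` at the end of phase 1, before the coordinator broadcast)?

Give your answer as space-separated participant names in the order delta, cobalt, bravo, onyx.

Answer: cobalt

Derivation:
Txn tx8a1 phase 1: delta yes -> prepared; cobalt no -> aborted; bravo yes -> prepared; onyx yes -> prepared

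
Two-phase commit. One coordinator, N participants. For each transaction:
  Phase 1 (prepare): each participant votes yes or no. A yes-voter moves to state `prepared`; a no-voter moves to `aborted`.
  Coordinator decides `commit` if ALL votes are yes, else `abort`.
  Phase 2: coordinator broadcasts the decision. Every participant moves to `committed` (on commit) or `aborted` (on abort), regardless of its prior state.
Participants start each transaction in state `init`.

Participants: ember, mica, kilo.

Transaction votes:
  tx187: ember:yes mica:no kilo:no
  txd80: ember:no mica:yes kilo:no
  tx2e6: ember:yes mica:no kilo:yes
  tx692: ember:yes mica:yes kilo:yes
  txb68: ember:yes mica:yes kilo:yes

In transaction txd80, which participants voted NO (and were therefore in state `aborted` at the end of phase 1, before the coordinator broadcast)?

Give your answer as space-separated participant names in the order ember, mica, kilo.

Txn txd80 phase 1: ember no -> aborted; mica yes -> prepared; kilo no -> aborted

Answer: ember kilo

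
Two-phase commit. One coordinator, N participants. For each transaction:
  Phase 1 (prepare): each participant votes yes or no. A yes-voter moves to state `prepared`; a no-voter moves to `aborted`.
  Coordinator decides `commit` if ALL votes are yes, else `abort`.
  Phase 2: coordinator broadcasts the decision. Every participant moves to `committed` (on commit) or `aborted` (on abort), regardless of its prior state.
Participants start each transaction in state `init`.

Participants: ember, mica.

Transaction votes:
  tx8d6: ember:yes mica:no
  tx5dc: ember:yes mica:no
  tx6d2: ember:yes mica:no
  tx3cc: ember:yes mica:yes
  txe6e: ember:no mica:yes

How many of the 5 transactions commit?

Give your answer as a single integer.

Answer: 1

Derivation:
tx8d6: no from mica -> abort (commits=0)
tx5dc: no from mica -> abort (commits=0)
tx6d2: no from mica -> abort (commits=0)
tx3cc: all yes -> commit (commits=1)
txe6e: no from ember -> abort (commits=1)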